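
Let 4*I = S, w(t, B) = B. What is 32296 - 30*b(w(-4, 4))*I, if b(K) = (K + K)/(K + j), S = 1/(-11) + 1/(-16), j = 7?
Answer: 15631669/484 ≈ 32297.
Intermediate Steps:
S = -27/176 (S = 1*(-1/11) + 1*(-1/16) = -1/11 - 1/16 = -27/176 ≈ -0.15341)
I = -27/704 (I = (¼)*(-27/176) = -27/704 ≈ -0.038352)
b(K) = 2*K/(7 + K) (b(K) = (K + K)/(K + 7) = (2*K)/(7 + K) = 2*K/(7 + K))
32296 - 30*b(w(-4, 4))*I = 32296 - 30*(2*4/(7 + 4))*(-27)/704 = 32296 - 30*(2*4/11)*(-27)/704 = 32296 - 30*(2*4*(1/11))*(-27)/704 = 32296 - 30*(8/11)*(-27)/704 = 32296 - 240*(-27)/(11*704) = 32296 - 1*(-405/484) = 32296 + 405/484 = 15631669/484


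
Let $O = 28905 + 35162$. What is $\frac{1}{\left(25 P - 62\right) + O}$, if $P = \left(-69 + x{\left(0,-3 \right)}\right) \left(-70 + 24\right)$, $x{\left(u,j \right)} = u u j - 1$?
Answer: $\frac{1}{144505} \approx 6.9202 \cdot 10^{-6}$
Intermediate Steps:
$x{\left(u,j \right)} = -1 + j u^{2}$ ($x{\left(u,j \right)} = u^{2} j - 1 = j u^{2} - 1 = -1 + j u^{2}$)
$P = 3220$ ($P = \left(-69 - \left(1 + 3 \cdot 0^{2}\right)\right) \left(-70 + 24\right) = \left(-69 - 1\right) \left(-46\right) = \left(-70\right) \left(-46\right) = 3220$)
$O = 64067$
$\frac{1}{\left(25 P - 62\right) + O} = \frac{1}{\left(25 \cdot 3220 - 62\right) + 64067} = \frac{1}{\left(80500 - 62\right) + 64067} = \frac{1}{80438 + 64067} = \frac{1}{144505}$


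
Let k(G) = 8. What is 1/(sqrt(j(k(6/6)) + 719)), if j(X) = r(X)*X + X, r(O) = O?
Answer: sqrt(791)/791 ≈ 0.035556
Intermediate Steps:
j(X) = X + X**2 (j(X) = X*X + X = X**2 + X = X + X**2)
1/(sqrt(j(k(6/6)) + 719)) = 1/(sqrt(8*(1 + 8) + 719)) = 1/(sqrt(8*9 + 719)) = 1/(sqrt(72 + 719)) = 1/(sqrt(791)) = sqrt(791)/791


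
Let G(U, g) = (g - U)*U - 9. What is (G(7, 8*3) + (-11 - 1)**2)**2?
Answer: 64516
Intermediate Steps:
G(U, g) = -9 + U*(g - U) (G(U, g) = U*(g - U) - 9 = -9 + U*(g - U))
(G(7, 8*3) + (-11 - 1)**2)**2 = ((-9 - 1*7**2 + 7*(8*3)) + (-11 - 1)**2)**2 = ((-9 - 1*49 + 7*24) + (-12)**2)**2 = ((-9 - 49 + 168) + 144)**2 = (110 + 144)**2 = 254**2 = 64516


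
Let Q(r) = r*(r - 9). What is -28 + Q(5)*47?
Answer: -968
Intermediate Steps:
Q(r) = r*(-9 + r)
-28 + Q(5)*47 = -28 + (5*(-9 + 5))*47 = -28 + (5*(-4))*47 = -28 - 20*47 = -28 - 940 = -968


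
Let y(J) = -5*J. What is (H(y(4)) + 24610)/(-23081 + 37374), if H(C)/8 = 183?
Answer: 26074/14293 ≈ 1.8242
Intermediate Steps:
H(C) = 1464 (H(C) = 8*183 = 1464)
(H(y(4)) + 24610)/(-23081 + 37374) = (1464 + 24610)/(-23081 + 37374) = 26074/14293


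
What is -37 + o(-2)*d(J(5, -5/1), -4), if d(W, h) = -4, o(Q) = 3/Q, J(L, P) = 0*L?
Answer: -31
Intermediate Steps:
J(L, P) = 0
-37 + o(-2)*d(J(5, -5/1), -4) = -37 + (3/(-2))*(-4) = -37 + (3*(-½))*(-4) = -37 - 3/2*(-4) = -37 + 6 = -31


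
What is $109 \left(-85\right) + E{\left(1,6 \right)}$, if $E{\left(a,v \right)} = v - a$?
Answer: $-9260$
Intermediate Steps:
$109 \left(-85\right) + E{\left(1,6 \right)} = 109 \left(-85\right) + \left(6 - 1\right) = -9265 + \left(6 - 1\right) = -9265 + 5 = -9260$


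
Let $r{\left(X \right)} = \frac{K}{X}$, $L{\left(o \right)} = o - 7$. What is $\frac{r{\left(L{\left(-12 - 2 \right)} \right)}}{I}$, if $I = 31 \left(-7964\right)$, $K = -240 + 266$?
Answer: $\frac{13}{2592282} \approx 5.0149 \cdot 10^{-6}$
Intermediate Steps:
$K = 26$
$L{\left(o \right)} = -7 + o$
$I = -246884$
$r{\left(X \right)} = \frac{26}{X}$
$\frac{r{\left(L{\left(-12 - 2 \right)} \right)}}{I} = \frac{26 \frac{1}{-7 - 14}}{-246884} = \frac{26}{-7 - 14} \left(- \frac{1}{246884}\right) = \frac{26}{-21} \left(- \frac{1}{246884}\right) = 26 \left(- \frac{1}{21}\right) \left(- \frac{1}{246884}\right) = \left(- \frac{26}{21}\right) \left(- \frac{1}{246884}\right) = \frac{13}{2592282}$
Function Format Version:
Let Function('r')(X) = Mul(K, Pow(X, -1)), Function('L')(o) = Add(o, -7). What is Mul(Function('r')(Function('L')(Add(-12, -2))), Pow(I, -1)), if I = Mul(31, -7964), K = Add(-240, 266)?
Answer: Rational(13, 2592282) ≈ 5.0149e-6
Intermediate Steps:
K = 26
Function('L')(o) = Add(-7, o)
I = -246884
Function('r')(X) = Mul(26, Pow(X, -1))
Mul(Function('r')(Function('L')(Add(-12, -2))), Pow(I, -1)) = Mul(Mul(26, Pow(Add(-7, Add(-12, -2)), -1)), Pow(-246884, -1)) = Mul(Mul(26, Pow(Add(-7, -14), -1)), Rational(-1, 246884)) = Mul(Mul(26, Pow(-21, -1)), Rational(-1, 246884)) = Mul(Mul(26, Rational(-1, 21)), Rational(-1, 246884)) = Mul(Rational(-26, 21), Rational(-1, 246884)) = Rational(13, 2592282)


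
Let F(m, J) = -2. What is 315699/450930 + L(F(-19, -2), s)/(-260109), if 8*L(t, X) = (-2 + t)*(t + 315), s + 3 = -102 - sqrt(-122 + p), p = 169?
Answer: 13697786956/19548491895 ≈ 0.70071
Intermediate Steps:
s = -105 - sqrt(47) (s = -3 + (-102 - sqrt(-122 + 169)) = -3 + (-102 - sqrt(47)) = -105 - sqrt(47) ≈ -111.86)
L(t, X) = (-2 + t)*(315 + t)/8 (L(t, X) = ((-2 + t)*(t + 315))/8 = ((-2 + t)*(315 + t))/8 = (-2 + t)*(315 + t)/8)
315699/450930 + L(F(-19, -2), s)/(-260109) = 315699/450930 + (-315/4 + (1/8)*(-2)**2 + (313/8)*(-2))/(-260109) = 315699*(1/450930) + (-315/4 + (1/8)*4 - 313/4)*(-1/260109) = 105233/150310 + (-315/4 + 1/2 - 313/4)*(-1/260109) = 105233/150310 - 313/2*(-1/260109) = 105233/150310 + 313/520218 = 13697786956/19548491895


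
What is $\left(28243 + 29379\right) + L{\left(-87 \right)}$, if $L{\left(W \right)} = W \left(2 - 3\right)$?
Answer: $57709$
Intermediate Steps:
$L{\left(W \right)} = - W$ ($L{\left(W \right)} = W \left(-1\right) = - W$)
$\left(28243 + 29379\right) + L{\left(-87 \right)} = \left(28243 + 29379\right) - -87 = 57622 + 87 = 57709$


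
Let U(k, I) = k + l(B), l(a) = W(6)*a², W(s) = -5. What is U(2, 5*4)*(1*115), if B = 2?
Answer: -2070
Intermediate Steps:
l(a) = -5*a²
U(k, I) = -20 + k (U(k, I) = k - 5*2² = k - 5*4 = k - 20 = -20 + k)
U(2, 5*4)*(1*115) = (-20 + 2)*(1*115) = -18*115 = -2070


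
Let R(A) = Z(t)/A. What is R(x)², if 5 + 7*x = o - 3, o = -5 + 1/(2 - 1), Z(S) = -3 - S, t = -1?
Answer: 49/36 ≈ 1.3611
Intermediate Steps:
o = -4 (o = -5 + 1/1 = -5 + 1 = -4)
x = -12/7 (x = -5/7 + (-4 - 3)/7 = -5/7 + (⅐)*(-7) = -5/7 - 1 = -12/7 ≈ -1.7143)
R(A) = -2/A (R(A) = (-3 - 1*(-1))/A = (-3 + 1)/A = -2/A)
R(x)² = (-2/(-12/7))² = (-2*(-7/12))² = (7/6)² = 49/36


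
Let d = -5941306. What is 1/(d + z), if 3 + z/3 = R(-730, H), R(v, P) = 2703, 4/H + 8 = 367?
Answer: -1/5933206 ≈ -1.6854e-7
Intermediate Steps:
H = 4/359 (H = 4/(-8 + 367) = 4/359 ≈ 0.011142)
z = 8100 (z = -9 + 3*2703 = -9 + 8109 = 8100)
1/(d + z) = 1/(-5941306 + 8100) = 1/(-5933206) = -1/5933206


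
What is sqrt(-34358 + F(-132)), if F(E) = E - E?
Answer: I*sqrt(34358) ≈ 185.36*I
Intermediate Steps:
F(E) = 0
sqrt(-34358 + F(-132)) = sqrt(-34358 + 0) = sqrt(-34358) = I*sqrt(34358)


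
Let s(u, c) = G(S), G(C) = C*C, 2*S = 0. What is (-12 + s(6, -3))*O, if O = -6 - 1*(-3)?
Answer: 36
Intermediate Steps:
S = 0 (S = (½)*0 = 0)
G(C) = C²
s(u, c) = 0 (s(u, c) = 0² = 0)
O = -3 (O = -6 + 3 = -3)
(-12 + s(6, -3))*O = (-12 + 0)*(-3) = -12*(-3) = 36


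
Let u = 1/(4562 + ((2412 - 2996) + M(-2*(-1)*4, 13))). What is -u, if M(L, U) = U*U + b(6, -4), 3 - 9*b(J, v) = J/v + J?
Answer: -6/24881 ≈ -0.00024115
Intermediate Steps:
b(J, v) = ⅓ - J/9 - J/(9*v) (b(J, v) = ⅓ - (J/v + J)/9 = ⅓ - (J + J/v)/9 = ⅓ + (-J/9 - J/(9*v)) = ⅓ - J/9 - J/(9*v))
M(L, U) = -⅙ + U² (M(L, U) = U*U + (⅑)*(-1*6 - 1*(-4)*(-3 + 6))/(-4) = U² + (⅑)*(-¼)*(-6 - 1*(-4)*3) = U² + (⅑)*(-¼)*(-6 + 12) = U² + (⅑)*(-¼)*6 = U² - ⅙ = -⅙ + U²)
u = 6/24881 (u = 1/(4562 + ((2412 - 2996) + (-⅙ + 13²))) = 1/(4562 + (-584 + (-⅙ + 169))) = 1/(4562 + (-584 + 1013/6)) = 1/(4562 - 2491/6) = 1/(24881/6) = 6/24881 ≈ 0.00024115)
-u = -1*6/24881 = -6/24881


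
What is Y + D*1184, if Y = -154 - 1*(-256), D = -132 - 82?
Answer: -253274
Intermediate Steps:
D = -214
Y = 102 (Y = -154 + 256 = 102)
Y + D*1184 = 102 - 214*1184 = 102 - 253376 = -253274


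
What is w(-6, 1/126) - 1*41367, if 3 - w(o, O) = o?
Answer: -41358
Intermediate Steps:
w(o, O) = 3 - o
w(-6, 1/126) - 1*41367 = (3 - 1*(-6)) - 1*41367 = (3 + 6) - 41367 = 9 - 41367 = -41358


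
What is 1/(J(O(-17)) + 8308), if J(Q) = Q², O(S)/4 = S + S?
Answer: 1/26804 ≈ 3.7308e-5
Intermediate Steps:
O(S) = 8*S (O(S) = 4*(S + S) = 4*(2*S) = 8*S)
1/(J(O(-17)) + 8308) = 1/((8*(-17))² + 8308) = 1/((-136)² + 8308) = 1/(18496 + 8308) = 1/26804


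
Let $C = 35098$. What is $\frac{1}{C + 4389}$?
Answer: $\frac{1}{39487} \approx 2.5325 \cdot 10^{-5}$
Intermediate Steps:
$\frac{1}{C + 4389} = \frac{1}{35098 + 4389} = \frac{1}{39487}$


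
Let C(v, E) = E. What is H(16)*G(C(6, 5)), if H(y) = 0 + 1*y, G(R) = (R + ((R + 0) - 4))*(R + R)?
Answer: 960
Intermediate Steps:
G(R) = 2*R*(-4 + 2*R) (G(R) = (R + (R - 4))*(2*R) = (R + (-4 + R))*(2*R) = (-4 + 2*R)*(2*R) = 2*R*(-4 + 2*R))
H(y) = y (H(y) = 0 + y = y)
H(16)*G(C(6, 5)) = 16*(4*5*(-2 + 5)) = 16*(4*5*3) = 16*60 = 960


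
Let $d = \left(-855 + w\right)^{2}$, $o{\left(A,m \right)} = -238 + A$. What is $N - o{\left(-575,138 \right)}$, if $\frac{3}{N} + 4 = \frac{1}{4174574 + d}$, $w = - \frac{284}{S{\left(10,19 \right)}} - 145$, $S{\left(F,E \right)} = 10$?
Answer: $\frac{424983845661}{523218031} \approx 812.25$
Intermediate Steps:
$w = - \frac{867}{5}$ ($w = - \frac{284}{10} - 145 = \left(-284\right) \frac{1}{10} - 145 = - \frac{142}{5} - 145 = - \frac{867}{5} \approx -173.4$)
$d = \frac{26440164}{25}$ ($d = \left(-855 - \frac{867}{5}\right)^{2} = \left(- \frac{5142}{5}\right)^{2} = \frac{26440164}{25} \approx 1.0576 \cdot 10^{6}$)
$N = - \frac{392413542}{523218031}$ ($N = \frac{3}{-4 + \frac{1}{4174574 + \frac{26440164}{25}}} = \frac{3}{-4 + \frac{1}{\frac{130804514}{25}}} = \frac{3}{-4 + \frac{25}{130804514}} = \frac{3}{- \frac{523218031}{130804514}} = 3 \left(- \frac{130804514}{523218031}\right) = - \frac{392413542}{523218031} \approx -0.75$)
$N - o{\left(-575,138 \right)} = - \frac{392413542}{523218031} - \left(-238 - 575\right) = - \frac{392413542}{523218031} - -813 = - \frac{392413542}{523218031} + 813 = \frac{424983845661}{523218031}$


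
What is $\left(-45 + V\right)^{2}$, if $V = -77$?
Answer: $14884$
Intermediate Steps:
$\left(-45 + V\right)^{2} = \left(-45 - 77\right)^{2} = \left(-122\right)^{2} = 14884$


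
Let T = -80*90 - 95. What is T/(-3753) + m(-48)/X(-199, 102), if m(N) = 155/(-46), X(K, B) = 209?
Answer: 69552415/36081342 ≈ 1.9277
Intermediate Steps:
T = -7295 (T = -7200 - 95 = -7295)
m(N) = -155/46 (m(N) = 155*(-1/46) = -155/46)
T/(-3753) + m(-48)/X(-199, 102) = -7295/(-3753) - 155/46/209 = -7295*(-1/3753) - 155/46*1/209 = 7295/3753 - 155/9614 = 69552415/36081342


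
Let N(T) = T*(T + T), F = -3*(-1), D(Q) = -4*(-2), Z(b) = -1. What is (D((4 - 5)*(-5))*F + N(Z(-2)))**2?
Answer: 676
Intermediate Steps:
D(Q) = 8
F = 3
N(T) = 2*T**2 (N(T) = T*(2*T) = 2*T**2)
(D((4 - 5)*(-5))*F + N(Z(-2)))**2 = (8*3 + 2*(-1)**2)**2 = (24 + 2*1)**2 = (24 + 2)**2 = 26**2 = 676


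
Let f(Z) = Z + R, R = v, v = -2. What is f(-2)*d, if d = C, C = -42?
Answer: 168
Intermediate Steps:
R = -2
d = -42
f(Z) = -2 + Z (f(Z) = Z - 2 = -2 + Z)
f(-2)*d = (-2 - 2)*(-42) = -4*(-42) = 168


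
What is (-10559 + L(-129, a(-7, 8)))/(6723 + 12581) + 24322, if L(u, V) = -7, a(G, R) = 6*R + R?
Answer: 234750661/9652 ≈ 24321.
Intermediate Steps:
a(G, R) = 7*R
(-10559 + L(-129, a(-7, 8)))/(6723 + 12581) + 24322 = (-10559 - 7)/(6723 + 12581) + 24322 = -10566/19304 + 24322 = -10566*1/19304 + 24322 = -5283/9652 + 24322 = 234750661/9652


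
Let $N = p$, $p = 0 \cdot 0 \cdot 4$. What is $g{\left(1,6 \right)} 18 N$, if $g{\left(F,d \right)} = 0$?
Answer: $0$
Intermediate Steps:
$p = 0$ ($p = 0 \cdot 4 = 0$)
$N = 0$
$g{\left(1,6 \right)} 18 N = 0 \cdot 18 \cdot 0 = 0 \cdot 0 = 0$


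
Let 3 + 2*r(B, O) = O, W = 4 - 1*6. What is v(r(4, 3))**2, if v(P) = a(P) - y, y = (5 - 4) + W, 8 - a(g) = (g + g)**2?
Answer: 81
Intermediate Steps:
W = -2 (W = 4 - 6 = -2)
a(g) = 8 - 4*g**2 (a(g) = 8 - (g + g)**2 = 8 - (2*g)**2 = 8 - 4*g**2)
r(B, O) = -3/2 + O/2
y = -1 (y = (5 - 4) - 2 = 1 - 2 = -1)
v(P) = 9 - 4*P**2 (v(P) = (8 - 4*P**2) - 1*(-1) = (8 - 4*P**2) + 1 = 9 - 4*P**2)
v(r(4, 3))**2 = (9 - 4*(-3/2 + (1/2)*3)**2)**2 = (9 - 4*(-3/2 + 3/2)**2)**2 = (9 - 4*0**2)**2 = (9 - 4*0)**2 = (9 + 0)**2 = 9**2 = 81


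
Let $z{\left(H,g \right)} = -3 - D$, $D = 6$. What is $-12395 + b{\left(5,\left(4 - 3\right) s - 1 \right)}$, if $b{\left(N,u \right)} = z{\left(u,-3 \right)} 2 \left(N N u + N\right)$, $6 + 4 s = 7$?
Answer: $- \frac{24295}{2} \approx -12148.0$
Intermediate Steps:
$z{\left(H,g \right)} = -9$ ($z{\left(H,g \right)} = -3 - 6 = -9$)
$s = \frac{1}{4}$ ($s = - \frac{3}{2} + \frac{1}{4} \cdot 7 = - \frac{3}{2} + \frac{7}{4} = \frac{1}{4} \approx 0.25$)
$b{\left(N,u \right)} = - 18 N - 18 u N^{2}$ ($b{\left(N,u \right)} = \left(-9\right) 2 \left(N N u + N\right) = - 18 \left(N^{2} u + N\right) = - 18 \left(u N^{2} + N\right) = - 18 \left(N + u N^{2}\right) = - 18 N - 18 u N^{2}$)
$-12395 + b{\left(5,\left(4 - 3\right) s - 1 \right)} = -12395 - 90 \left(1 + 5 \left(\left(4 - 3\right) \frac{1}{4} - 1\right)\right) = -12395 - 90 \left(1 + 5 \left(1 \cdot \frac{1}{4} - 1\right)\right) = -12395 - 90 \left(1 + 5 \left(\frac{1}{4} - 1\right)\right) = -12395 - 90 \left(1 + 5 \left(- \frac{3}{4}\right)\right) = -12395 - 90 \left(1 - \frac{15}{4}\right) = -12395 - 90 \left(- \frac{11}{4}\right) = -12395 + \frac{495}{2} = - \frac{24295}{2}$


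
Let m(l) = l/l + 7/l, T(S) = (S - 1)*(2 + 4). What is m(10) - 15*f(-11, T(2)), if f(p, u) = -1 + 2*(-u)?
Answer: 1967/10 ≈ 196.70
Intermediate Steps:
T(S) = -6 + 6*S (T(S) = (-1 + S)*6 = -6 + 6*S)
f(p, u) = -1 - 2*u
m(l) = 1 + 7/l
m(10) - 15*f(-11, T(2)) = (7 + 10)/10 - 15*(-1 - 2*(-6 + 6*2)) = (⅒)*17 - 15*(-1 - 2*(-6 + 12)) = 17/10 - 15*(-1 - 2*6) = 17/10 - 15*(-1 - 12) = 17/10 - 15*(-13) = 17/10 + 195 = 1967/10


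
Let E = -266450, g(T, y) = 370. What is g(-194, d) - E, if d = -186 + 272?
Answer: 266820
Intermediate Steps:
d = 86
g(-194, d) - E = 370 - 1*(-266450) = 370 + 266450 = 266820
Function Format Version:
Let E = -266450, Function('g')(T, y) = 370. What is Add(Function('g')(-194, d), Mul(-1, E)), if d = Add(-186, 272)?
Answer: 266820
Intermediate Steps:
d = 86
Add(Function('g')(-194, d), Mul(-1, E)) = Add(370, Mul(-1, -266450)) = Add(370, 266450) = 266820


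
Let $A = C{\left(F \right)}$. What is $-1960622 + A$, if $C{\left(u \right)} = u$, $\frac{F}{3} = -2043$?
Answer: $-1966751$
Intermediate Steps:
$F = -6129$ ($F = 3 \left(-2043\right) = -6129$)
$A = -6129$
$-1960622 + A = -1960622 - 6129 = -1966751$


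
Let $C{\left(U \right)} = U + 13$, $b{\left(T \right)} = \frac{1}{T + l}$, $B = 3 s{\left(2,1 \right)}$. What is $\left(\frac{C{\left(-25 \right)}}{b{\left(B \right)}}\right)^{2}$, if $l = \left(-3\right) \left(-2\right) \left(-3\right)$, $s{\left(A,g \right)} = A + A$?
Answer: $5184$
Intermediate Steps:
$s{\left(A,g \right)} = 2 A$
$l = -18$ ($l = 6 \left(-3\right) = -18$)
$B = 12$ ($B = 3 \cdot 2 \cdot 2 = 3 \cdot 4 = 12$)
$b{\left(T \right)} = \frac{1}{-18 + T}$ ($b{\left(T \right)} = \frac{1}{T - 18} = \frac{1}{-18 + T}$)
$C{\left(U \right)} = 13 + U$
$\left(\frac{C{\left(-25 \right)}}{b{\left(B \right)}}\right)^{2} = \left(\frac{13 - 25}{\frac{1}{-18 + 12}}\right)^{2} = \left(- \frac{12}{\frac{1}{-6}}\right)^{2} = \left(- \frac{12}{- \frac{1}{6}}\right)^{2} = \left(\left(-12\right) \left(-6\right)\right)^{2} = 72^{2} = 5184$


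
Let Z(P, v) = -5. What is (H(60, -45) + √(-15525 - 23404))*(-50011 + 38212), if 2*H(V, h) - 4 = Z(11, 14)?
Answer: 11799/2 - 11799*I*√38929 ≈ 5899.5 - 2.328e+6*I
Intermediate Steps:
H(V, h) = -½ (H(V, h) = 2 + (½)*(-5) = 2 - 5/2 = -½)
(H(60, -45) + √(-15525 - 23404))*(-50011 + 38212) = (-½ + √(-15525 - 23404))*(-50011 + 38212) = (-½ + √(-38929))*(-11799) = (-½ + I*√38929)*(-11799) = 11799/2 - 11799*I*√38929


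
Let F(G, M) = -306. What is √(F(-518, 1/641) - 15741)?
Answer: 3*I*√1783 ≈ 126.68*I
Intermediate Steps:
√(F(-518, 1/641) - 15741) = √(-306 - 15741) = √(-16047) = 3*I*√1783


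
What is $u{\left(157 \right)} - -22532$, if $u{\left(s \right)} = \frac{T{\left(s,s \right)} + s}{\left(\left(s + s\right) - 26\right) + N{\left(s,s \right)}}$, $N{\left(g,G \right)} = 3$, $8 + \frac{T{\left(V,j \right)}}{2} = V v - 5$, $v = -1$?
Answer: $\frac{2185543}{97} \approx 22531.0$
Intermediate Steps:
$T{\left(V,j \right)} = -26 - 2 V$ ($T{\left(V,j \right)} = -16 + 2 \left(V \left(-1\right) - 5\right) = -16 + 2 \left(- V - 5\right) = -16 + 2 \left(-5 - V\right) = -16 - \left(10 + 2 V\right) = -26 - 2 V$)
$u{\left(s \right)} = \frac{-26 - s}{-23 + 2 s}$ ($u{\left(s \right)} = \frac{\left(-26 - 2 s\right) + s}{\left(\left(s + s\right) - 26\right) + 3} = \frac{-26 - s}{\left(2 s - 26\right) + 3} = \frac{-26 - s}{\left(-26 + 2 s\right) + 3} = \frac{-26 - s}{-23 + 2 s}$)
$u{\left(157 \right)} - -22532 = \frac{-26 - 157}{-23 + 2 \cdot 157} - -22532 = \frac{-26 - 157}{-23 + 314} + 22532 = \frac{1}{291} \left(-183\right) + 22532 = - \frac{61}{97} + 22532 = \frac{2185543}{97}$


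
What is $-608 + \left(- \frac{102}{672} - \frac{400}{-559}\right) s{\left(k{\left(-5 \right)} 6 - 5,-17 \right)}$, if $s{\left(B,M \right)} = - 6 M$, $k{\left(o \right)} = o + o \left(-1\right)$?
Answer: $- \frac{17232685}{31304} \approx -550.49$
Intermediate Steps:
$k{\left(o \right)} = 0$ ($k{\left(o \right)} = o - o = 0$)
$-608 + \left(- \frac{102}{672} - \frac{400}{-559}\right) s{\left(k{\left(-5 \right)} 6 - 5,-17 \right)} = -608 + \left(- \frac{102}{672} - \frac{400}{-559}\right) \left(\left(-6\right) \left(-17\right)\right) = -608 + \left(\left(-102\right) \frac{1}{672} - - \frac{400}{559}\right) 102 = -608 + \left(- \frac{17}{112} + \frac{400}{559}\right) 102 = -608 + \frac{35297}{62608} \cdot 102 = -608 + \frac{1800147}{31304} = - \frac{17232685}{31304}$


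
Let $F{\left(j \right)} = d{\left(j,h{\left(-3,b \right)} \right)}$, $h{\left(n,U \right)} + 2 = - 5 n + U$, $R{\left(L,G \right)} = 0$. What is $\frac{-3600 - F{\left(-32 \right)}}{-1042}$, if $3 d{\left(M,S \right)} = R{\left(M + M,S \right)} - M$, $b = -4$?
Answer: $\frac{5416}{1563} \approx 3.4651$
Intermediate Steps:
$h{\left(n,U \right)} = -2 + U - 5 n$ ($h{\left(n,U \right)} = -2 + \left(- 5 n + U\right) = -2 + \left(U - 5 n\right) = -2 + U - 5 n$)
$d{\left(M,S \right)} = - \frac{M}{3}$ ($d{\left(M,S \right)} = \frac{0 - M}{3} = \frac{\left(-1\right) M}{3} = - \frac{M}{3}$)
$F{\left(j \right)} = - \frac{j}{3}$
$\frac{-3600 - F{\left(-32 \right)}}{-1042} = \frac{-3600 - \left(- \frac{1}{3}\right) \left(-32\right)}{-1042} = \left(-3600 - \frac{32}{3}\right) \left(- \frac{1}{1042}\right) = \left(- \frac{10832}{3}\right) \left(- \frac{1}{1042}\right) = \frac{5416}{1563}$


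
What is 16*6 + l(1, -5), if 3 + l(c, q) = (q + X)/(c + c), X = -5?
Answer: 88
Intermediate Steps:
l(c, q) = -3 + (-5 + q)/(2*c) (l(c, q) = -3 + (q - 5)/(c + c) = -3 + (-5 + q)/((2*c)) = -3 + (-5 + q)*(1/(2*c)) = -3 + (-5 + q)/(2*c))
16*6 + l(1, -5) = 16*6 + (½)*(-5 - 5 - 6*1)/1 = 96 + (½)*1*(-5 - 5 - 6) = 96 + (½)*1*(-16) = 96 - 8 = 88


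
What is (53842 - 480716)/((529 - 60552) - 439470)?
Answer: 426874/499493 ≈ 0.85461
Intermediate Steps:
(53842 - 480716)/((529 - 60552) - 439470) = -426874/(-60023 - 439470) = -426874/(-499493) = -426874*(-1/499493) = 426874/499493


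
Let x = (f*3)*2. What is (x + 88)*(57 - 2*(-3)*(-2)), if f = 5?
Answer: 5310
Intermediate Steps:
x = 30 (x = (5*3)*2 = 15*2 = 30)
(x + 88)*(57 - 2*(-3)*(-2)) = (30 + 88)*(57 - 2*(-3)*(-2)) = 118*(57 - (-6)*(-2)) = 118*(57 - 1*12) = 118*(57 - 12) = 118*45 = 5310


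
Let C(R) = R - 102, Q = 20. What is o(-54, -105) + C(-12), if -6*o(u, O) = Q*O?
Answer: 236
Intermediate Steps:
C(R) = -102 + R
o(u, O) = -10*O/3
o(-54, -105) + C(-12) = -10/3*(-105) + (-102 - 12) = 350 - 114 = 236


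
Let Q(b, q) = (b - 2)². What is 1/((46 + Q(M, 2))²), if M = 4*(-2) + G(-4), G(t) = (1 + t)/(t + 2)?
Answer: 16/223729 ≈ 7.1515e-5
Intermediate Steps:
G(t) = (1 + t)/(2 + t)
M = -13/2 (M = 4*(-2) + (1 - 4)/(2 - 4) = -8 - 3/(-2) = -8 - ½*(-3) = -8 + 3/2 = -13/2 ≈ -6.5000)
Q(b, q) = (-2 + b)²
1/((46 + Q(M, 2))²) = 1/((46 + (-2 - 13/2)²)²) = 1/((46 + (-17/2)²)²) = 1/((46 + 289/4)²) = 1/((473/4)²) = 1/(223729/16) = 16/223729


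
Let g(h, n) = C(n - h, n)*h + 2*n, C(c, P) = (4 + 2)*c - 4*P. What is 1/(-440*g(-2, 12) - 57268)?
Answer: -1/36148 ≈ -2.7664e-5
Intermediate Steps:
C(c, P) = -4*P + 6*c (C(c, P) = 6*c - 4*P = -4*P + 6*c)
g(h, n) = 2*n + h*(-6*h + 2*n) (g(h, n) = (-4*n + 6*(n - h))*h + 2*n = (-4*n + (-6*h + 6*n))*h + 2*n = (-6*h + 2*n)*h + 2*n = h*(-6*h + 2*n) + 2*n = 2*n + h*(-6*h + 2*n))
1/(-440*g(-2, 12) - 57268) = 1/(-440*(2*12 - 2*(-2)*(-1*12 + 3*(-2))) - 57268) = 1/(-440*(24 - 2*(-2)*(-12 - 6)) - 57268) = 1/(-440*(24 - 2*(-2)*(-18)) - 57268) = 1/(-440*(24 - 72) - 57268) = 1/(-440*(-48) - 57268) = 1/(21120 - 57268) = 1/(-36148) = -1/36148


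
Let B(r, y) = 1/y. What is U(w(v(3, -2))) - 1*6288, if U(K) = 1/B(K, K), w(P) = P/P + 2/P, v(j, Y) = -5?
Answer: -31437/5 ≈ -6287.4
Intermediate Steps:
w(P) = 1 + 2/P
U(K) = K (U(K) = 1/(1/K) = K)
U(w(v(3, -2))) - 1*6288 = (2 - 5)/(-5) - 1*6288 = -⅕*(-3) - 6288 = ⅗ - 6288 = -31437/5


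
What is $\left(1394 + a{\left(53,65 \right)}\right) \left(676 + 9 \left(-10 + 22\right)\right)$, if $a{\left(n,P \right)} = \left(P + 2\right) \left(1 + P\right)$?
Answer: $4559744$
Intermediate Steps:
$a{\left(n,P \right)} = \left(1 + P\right) \left(2 + P\right)$ ($a{\left(n,P \right)} = \left(2 + P\right) \left(1 + P\right) = \left(1 + P\right) \left(2 + P\right)$)
$\left(1394 + a{\left(53,65 \right)}\right) \left(676 + 9 \left(-10 + 22\right)\right) = \left(1394 + \left(2 + 65^{2} + 3 \cdot 65\right)\right) \left(676 + 9 \left(-10 + 22\right)\right) = \left(1394 + \left(2 + 4225 + 195\right)\right) \left(676 + 9 \cdot 12\right) = \left(1394 + 4422\right) \left(676 + 108\right) = 5816 \cdot 784 = 4559744$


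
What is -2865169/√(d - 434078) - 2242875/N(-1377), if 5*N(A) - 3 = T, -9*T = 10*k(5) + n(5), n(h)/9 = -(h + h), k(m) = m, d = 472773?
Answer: -100929375/67 - 2865169*√38695/38695 ≈ -1.5210e+6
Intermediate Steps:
n(h) = -18*h (n(h) = 9*(-(h + h)) = 9*(-2*h) = -18*h)
T = 40/9 (T = -(10*5 - 18*5)/9 = -(50 - 90)/9 = -⅑*(-40) = 40/9 ≈ 4.4444)
N(A) = 67/45 (N(A) = ⅗ + (⅕)*(40/9) = ⅗ + 8/9 = 67/45)
-2865169/√(d - 434078) - 2242875/N(-1377) = -2865169/√(472773 - 434078) - 2242875/67/45 = -2865169*√38695/38695 - 2242875*45/67 = -2865169*√38695/38695 - 100929375/67 = -100929375/67 - 2865169*√38695/38695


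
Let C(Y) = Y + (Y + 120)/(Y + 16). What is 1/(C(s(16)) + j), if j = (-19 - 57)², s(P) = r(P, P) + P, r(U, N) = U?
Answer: 6/34867 ≈ 0.00017208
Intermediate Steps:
s(P) = 2*P (s(P) = P + P = 2*P)
C(Y) = Y + (120 + Y)/(16 + Y)
j = 5776 (j = (-76)² = 5776)
1/(C(s(16)) + j) = 1/((120 + (2*16)² + 17*(2*16))/(16 + 2*16) + 5776) = 1/((120 + 32² + 17*32)/(16 + 32) + 5776) = 1/((120 + 1024 + 544)/48 + 5776) = 1/((1/48)*1688 + 5776) = 1/(211/6 + 5776) = 1/(34867/6) = 6/34867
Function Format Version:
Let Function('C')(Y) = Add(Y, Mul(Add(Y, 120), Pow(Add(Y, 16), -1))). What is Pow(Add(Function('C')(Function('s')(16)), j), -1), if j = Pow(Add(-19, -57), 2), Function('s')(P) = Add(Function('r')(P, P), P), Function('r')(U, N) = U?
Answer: Rational(6, 34867) ≈ 0.00017208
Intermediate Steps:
Function('s')(P) = Mul(2, P) (Function('s')(P) = Add(P, P) = Mul(2, P))
Function('C')(Y) = Add(Y, Mul(Pow(Add(16, Y), -1), Add(120, Y))) (Function('C')(Y) = Add(Y, Mul(Add(120, Y), Pow(Add(16, Y), -1))) = Add(Y, Mul(Pow(Add(16, Y), -1), Add(120, Y))))
j = 5776 (j = Pow(-76, 2) = 5776)
Pow(Add(Function('C')(Function('s')(16)), j), -1) = Pow(Add(Mul(Pow(Add(16, Mul(2, 16)), -1), Add(120, Pow(Mul(2, 16), 2), Mul(17, Mul(2, 16)))), 5776), -1) = Pow(Add(Mul(Pow(Add(16, 32), -1), Add(120, Pow(32, 2), Mul(17, 32))), 5776), -1) = Pow(Add(Mul(Pow(48, -1), Add(120, 1024, 544)), 5776), -1) = Pow(Add(Mul(Rational(1, 48), 1688), 5776), -1) = Pow(Add(Rational(211, 6), 5776), -1) = Pow(Rational(34867, 6), -1) = Rational(6, 34867)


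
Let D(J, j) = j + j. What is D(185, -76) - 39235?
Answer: -39387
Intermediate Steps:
D(J, j) = 2*j
D(185, -76) - 39235 = 2*(-76) - 39235 = -152 - 39235 = -39387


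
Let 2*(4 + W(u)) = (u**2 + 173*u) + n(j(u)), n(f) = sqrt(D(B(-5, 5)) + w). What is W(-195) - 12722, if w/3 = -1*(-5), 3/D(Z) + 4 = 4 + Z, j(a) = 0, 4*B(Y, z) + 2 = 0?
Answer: -21159/2 ≈ -10580.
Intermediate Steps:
B(Y, z) = -1/2 (B(Y, z) = -1/2 + (1/4)*0 = -1/2 + 0 = -1/2)
D(Z) = 3/Z (D(Z) = 3/(-4 + (4 + Z)) = 3/Z)
w = 15 (w = 3*(-1*(-5)) = 3*5 = 15)
n(f) = 3 (n(f) = sqrt(3/(-1/2) + 15) = sqrt(3*(-2) + 15) = sqrt(-6 + 15) = sqrt(9) = 3)
W(u) = -5/2 + u**2/2 + 173*u/2 (W(u) = -4 + ((u**2 + 173*u) + 3)/2 = -4 + (3 + u**2 + 173*u)/2 = -4 + (3/2 + u**2/2 + 173*u/2) = -5/2 + u**2/2 + 173*u/2)
W(-195) - 12722 = (-5/2 + (1/2)*(-195)**2 + (173/2)*(-195)) - 12722 = (-5/2 + (1/2)*38025 - 33735/2) - 12722 = (-5/2 + 38025/2 - 33735/2) - 12722 = 4285/2 - 12722 = -21159/2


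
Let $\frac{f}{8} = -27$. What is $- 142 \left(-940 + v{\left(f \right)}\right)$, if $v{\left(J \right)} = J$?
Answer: $164152$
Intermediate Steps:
$f = -216$ ($f = 8 \left(-27\right) = -216$)
$- 142 \left(-940 + v{\left(f \right)}\right) = - 142 \left(-940 - 216\right) = \left(-142\right) \left(-1156\right) = 164152$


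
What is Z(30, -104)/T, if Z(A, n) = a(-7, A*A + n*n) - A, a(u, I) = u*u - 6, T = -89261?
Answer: -13/89261 ≈ -0.00014564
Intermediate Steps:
a(u, I) = -6 + u² (a(u, I) = u² - 6 = -6 + u²)
Z(A, n) = 43 - A (Z(A, n) = (-6 + (-7)²) - A = (-6 + 49) - A = 43 - A)
Z(30, -104)/T = (43 - 1*30)/(-89261) = (43 - 30)*(-1/89261) = 13*(-1/89261) = -13/89261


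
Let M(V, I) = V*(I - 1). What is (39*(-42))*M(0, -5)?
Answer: 0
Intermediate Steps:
M(V, I) = V*(-1 + I)
(39*(-42))*M(0, -5) = (39*(-42))*(0*(-1 - 5)) = -0*(-6) = -1638*0 = 0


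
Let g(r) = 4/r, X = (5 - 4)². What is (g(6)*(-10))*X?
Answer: -20/3 ≈ -6.6667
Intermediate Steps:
X = 1 (X = 1² = 1)
(g(6)*(-10))*X = ((4/6)*(-10))*1 = ((4*(⅙))*(-10))*1 = ((⅔)*(-10))*1 = -20/3*1 = -20/3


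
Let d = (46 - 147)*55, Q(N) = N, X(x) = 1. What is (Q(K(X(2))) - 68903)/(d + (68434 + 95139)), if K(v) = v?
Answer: -34451/79009 ≈ -0.43604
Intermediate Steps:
d = -5555 (d = -101*55 = -5555)
(Q(K(X(2))) - 68903)/(d + (68434 + 95139)) = (1 - 68903)/(-5555 + (68434 + 95139)) = -68902/(-5555 + 163573) = -68902/158018 = -68902*1/158018 = -34451/79009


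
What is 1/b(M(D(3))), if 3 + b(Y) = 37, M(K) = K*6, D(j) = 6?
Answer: 1/34 ≈ 0.029412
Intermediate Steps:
M(K) = 6*K
b(Y) = 34 (b(Y) = -3 + 37 = 34)
1/b(M(D(3))) = 1/34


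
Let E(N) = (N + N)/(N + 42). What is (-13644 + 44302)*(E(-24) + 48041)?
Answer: 4418277670/3 ≈ 1.4728e+9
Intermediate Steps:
E(N) = 2*N/(42 + N) (E(N) = (2*N)/(42 + N) = 2*N/(42 + N))
(-13644 + 44302)*(E(-24) + 48041) = (-13644 + 44302)*(2*(-24)/(42 - 24) + 48041) = 30658*(2*(-24)/18 + 48041) = 30658*(2*(-24)*(1/18) + 48041) = 30658*(-8/3 + 48041) = 30658*(144115/3) = 4418277670/3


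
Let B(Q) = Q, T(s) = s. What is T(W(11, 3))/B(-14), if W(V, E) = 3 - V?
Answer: 4/7 ≈ 0.57143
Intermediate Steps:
T(W(11, 3))/B(-14) = (3 - 1*11)/(-14) = (3 - 11)*(-1/14) = -8*(-1/14) = 4/7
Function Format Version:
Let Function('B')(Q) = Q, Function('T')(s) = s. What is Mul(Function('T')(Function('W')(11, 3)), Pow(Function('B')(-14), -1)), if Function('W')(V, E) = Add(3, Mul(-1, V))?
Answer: Rational(4, 7) ≈ 0.57143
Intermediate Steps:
Mul(Function('T')(Function('W')(11, 3)), Pow(Function('B')(-14), -1)) = Mul(Add(3, Mul(-1, 11)), Pow(-14, -1)) = Mul(Add(3, -11), Rational(-1, 14)) = Mul(-8, Rational(-1, 14)) = Rational(4, 7)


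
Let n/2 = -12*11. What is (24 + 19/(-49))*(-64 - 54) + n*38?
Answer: -628094/49 ≈ -12818.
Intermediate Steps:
n = -264 (n = 2*(-12*11) = 2*(-132) = -264)
(24 + 19/(-49))*(-64 - 54) + n*38 = (24 + 19/(-49))*(-64 - 54) - 264*38 = (24 + 19*(-1/49))*(-118) - 10032 = (24 - 19/49)*(-118) - 10032 = (1157/49)*(-118) - 10032 = -136526/49 - 10032 = -628094/49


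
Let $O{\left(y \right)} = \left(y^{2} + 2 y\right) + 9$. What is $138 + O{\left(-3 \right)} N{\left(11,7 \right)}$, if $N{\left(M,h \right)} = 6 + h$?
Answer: $294$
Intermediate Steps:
$O{\left(y \right)} = 9 + y^{2} + 2 y$
$138 + O{\left(-3 \right)} N{\left(11,7 \right)} = 138 + \left(9 + \left(-3\right)^{2} + 2 \left(-3\right)\right) \left(6 + 7\right) = 138 + \left(9 + 9 - 6\right) 13 = 138 + 12 \cdot 13 = 138 + 156 = 294$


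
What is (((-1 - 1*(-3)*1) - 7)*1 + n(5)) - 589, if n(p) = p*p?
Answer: -569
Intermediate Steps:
n(p) = p²
(((-1 - 1*(-3)*1) - 7)*1 + n(5)) - 589 = (((-1 - 1*(-3)*1) - 7)*1 + 5²) - 589 = (((-1 + 3*1) - 7)*1 + 25) - 589 = (((-1 + 3) - 7)*1 + 25) - 589 = ((2 - 7)*1 + 25) - 589 = (-5*1 + 25) - 589 = (-5 + 25) - 589 = 20 - 589 = -569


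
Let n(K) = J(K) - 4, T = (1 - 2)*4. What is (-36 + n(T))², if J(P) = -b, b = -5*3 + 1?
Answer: 676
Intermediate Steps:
b = -14 (b = -15 + 1 = -14)
T = -4 (T = -1*4 = -4)
J(P) = 14 (J(P) = -1*(-14) = 14)
n(K) = 10 (n(K) = 14 - 4 = 10)
(-36 + n(T))² = (-36 + 10)² = (-26)² = 676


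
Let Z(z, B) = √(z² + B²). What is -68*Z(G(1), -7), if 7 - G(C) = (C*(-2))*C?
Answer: -68*√130 ≈ -775.32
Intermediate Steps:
G(C) = 7 + 2*C² (G(C) = 7 - C*(-2)*C = 7 - (-2*C)*C = 7 - (-2)*C² = 7 + 2*C²)
Z(z, B) = √(B² + z²)
-68*Z(G(1), -7) = -68*√((-7)² + (7 + 2*1²)²) = -68*√(49 + (7 + 2*1)²) = -68*√(49 + (7 + 2)²) = -68*√(49 + 9²) = -68*√(49 + 81) = -68*√130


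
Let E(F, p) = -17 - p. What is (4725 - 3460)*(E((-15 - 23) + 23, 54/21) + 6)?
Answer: -120175/7 ≈ -17168.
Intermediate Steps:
(4725 - 3460)*(E((-15 - 23) + 23, 54/21) + 6) = (4725 - 3460)*((-17 - 54/21) + 6) = 1265*((-17 - 54/21) + 6) = 1265*((-17 - 1*18/7) + 6) = 1265*((-17 - 18/7) + 6) = 1265*(-137/7 + 6) = 1265*(-95/7) = -120175/7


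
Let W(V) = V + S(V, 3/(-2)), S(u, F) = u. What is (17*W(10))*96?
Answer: 32640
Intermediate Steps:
W(V) = 2*V (W(V) = V + V = 2*V)
(17*W(10))*96 = (17*(2*10))*96 = (17*20)*96 = 340*96 = 32640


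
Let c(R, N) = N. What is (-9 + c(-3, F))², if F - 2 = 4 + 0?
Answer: 9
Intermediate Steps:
F = 6 (F = 2 + (4 + 0) = 2 + 4 = 6)
(-9 + c(-3, F))² = (-9 + 6)² = (-3)² = 9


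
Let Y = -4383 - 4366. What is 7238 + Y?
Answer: -1511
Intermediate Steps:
Y = -8749
7238 + Y = 7238 - 8749 = -1511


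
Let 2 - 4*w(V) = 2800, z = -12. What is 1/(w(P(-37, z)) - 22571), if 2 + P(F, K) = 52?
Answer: -2/46541 ≈ -4.2973e-5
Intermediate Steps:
P(F, K) = 50 (P(F, K) = -2 + 52 = 50)
w(V) = -1399/2 (w(V) = 1/2 - 1/4*2800 = 1/2 - 700 = -1399/2)
1/(w(P(-37, z)) - 22571) = 1/(-1399/2 - 22571) = 1/(-46541/2) = -2/46541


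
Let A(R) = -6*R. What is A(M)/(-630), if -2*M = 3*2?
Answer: -1/35 ≈ -0.028571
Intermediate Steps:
M = -3 (M = -3*2/2 = -½*6 = -3)
A(M)/(-630) = -6*(-3)/(-630) = 18*(-1/630) = -1/35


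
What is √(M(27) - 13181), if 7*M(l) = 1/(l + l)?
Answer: 11*I*√1729434/126 ≈ 114.81*I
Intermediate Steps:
M(l) = 1/(14*l) (M(l) = 1/(7*(l + l)) = 1/(7*((2*l))) = (1/(2*l))/7 = 1/(14*l))
√(M(27) - 13181) = √((1/14)/27 - 13181) = √((1/14)*(1/27) - 13181) = √(1/378 - 13181) = √(-4982417/378) = 11*I*√1729434/126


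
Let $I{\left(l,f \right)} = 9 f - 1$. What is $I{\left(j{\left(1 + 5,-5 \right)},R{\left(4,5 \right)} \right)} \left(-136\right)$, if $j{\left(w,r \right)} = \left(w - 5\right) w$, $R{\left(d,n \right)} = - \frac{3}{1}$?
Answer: $3808$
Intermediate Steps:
$R{\left(d,n \right)} = -3$ ($R{\left(d,n \right)} = \left(-3\right) 1 = -3$)
$j{\left(w,r \right)} = w \left(-5 + w\right)$ ($j{\left(w,r \right)} = \left(-5 + w\right) w = w \left(-5 + w\right)$)
$I{\left(l,f \right)} = -1 + 9 f$
$I{\left(j{\left(1 + 5,-5 \right)},R{\left(4,5 \right)} \right)} \left(-136\right) = \left(-1 + 9 \left(-3\right)\right) \left(-136\right) = \left(-1 - 27\right) \left(-136\right) = \left(-28\right) \left(-136\right) = 3808$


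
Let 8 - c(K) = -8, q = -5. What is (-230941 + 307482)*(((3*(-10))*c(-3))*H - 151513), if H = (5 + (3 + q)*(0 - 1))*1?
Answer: -11854134293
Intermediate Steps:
c(K) = 16 (c(K) = 8 - 1*(-8) = 8 + 8 = 16)
H = 7 (H = (5 + (3 - 5)*(0 - 1))*1 = (5 - 2*(-1))*1 = (5 + 2)*1 = 7*1 = 7)
(-230941 + 307482)*(((3*(-10))*c(-3))*H - 151513) = (-230941 + 307482)*(((3*(-10))*16)*7 - 151513) = 76541*(-30*16*7 - 151513) = 76541*(-480*7 - 151513) = 76541*(-3360 - 151513) = 76541*(-154873) = -11854134293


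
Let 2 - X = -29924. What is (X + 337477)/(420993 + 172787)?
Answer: 367403/593780 ≈ 0.61875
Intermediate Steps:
X = 29926 (X = 2 - 1*(-29924) = 2 + 29924 = 29926)
(X + 337477)/(420993 + 172787) = (29926 + 337477)/(420993 + 172787) = 367403/593780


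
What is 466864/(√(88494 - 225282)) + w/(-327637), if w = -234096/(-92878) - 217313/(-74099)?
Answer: -18764938159/1127426261911657 - 233432*I*√34197/34197 ≈ -1.6644e-5 - 1262.3*I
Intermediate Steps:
w = 18764938159/3441083461 (w = -234096*(-1/92878) - 217313*(-1/74099) = 117048/46439 + 217313/74099 = 18764938159/3441083461 ≈ 5.4532)
466864/(√(88494 - 225282)) + w/(-327637) = 466864/(√(88494 - 225282)) + (18764938159/3441083461)/(-327637) = 466864/(√(-136788)) + (18764938159/3441083461)*(-1/327637) = 466864/((2*I*√34197)) - 18764938159/1127426261911657 = 466864*(-I*√34197/68394) - 18764938159/1127426261911657 = -233432*I*√34197/34197 - 18764938159/1127426261911657 = -18764938159/1127426261911657 - 233432*I*√34197/34197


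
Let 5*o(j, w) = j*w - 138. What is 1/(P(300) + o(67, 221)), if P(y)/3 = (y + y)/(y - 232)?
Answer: 85/251623 ≈ 0.00033781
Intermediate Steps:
o(j, w) = -138/5 + j*w/5 (o(j, w) = (j*w - 138)/5 = (-138 + j*w)/5 = -138/5 + j*w/5)
P(y) = 6*y/(-232 + y) (P(y) = 3*((y + y)/(y - 232)) = 3*((2*y)/(-232 + y)) = 3*(2*y/(-232 + y)) = 6*y/(-232 + y))
1/(P(300) + o(67, 221)) = 1/(6*300/(-232 + 300) + (-138/5 + (⅕)*67*221)) = 1/(6*300/68 + (-138/5 + 14807/5)) = 1/(6*300*(1/68) + 14669/5) = 1/(450/17 + 14669/5) = 1/(251623/85) = 85/251623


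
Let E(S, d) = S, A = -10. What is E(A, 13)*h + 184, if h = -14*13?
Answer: 2004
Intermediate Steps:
h = -182
E(A, 13)*h + 184 = -10*(-182) + 184 = 1820 + 184 = 2004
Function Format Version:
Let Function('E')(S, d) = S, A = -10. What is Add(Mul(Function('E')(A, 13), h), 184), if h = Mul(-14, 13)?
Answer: 2004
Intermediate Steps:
h = -182
Add(Mul(Function('E')(A, 13), h), 184) = Add(Mul(-10, -182), 184) = Add(1820, 184) = 2004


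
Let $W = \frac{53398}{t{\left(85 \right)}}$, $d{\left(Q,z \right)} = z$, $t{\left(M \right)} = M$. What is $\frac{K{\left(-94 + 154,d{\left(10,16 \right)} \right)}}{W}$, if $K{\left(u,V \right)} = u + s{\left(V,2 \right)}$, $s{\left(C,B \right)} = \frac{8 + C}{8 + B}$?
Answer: $\frac{2652}{26699} \approx 0.09933$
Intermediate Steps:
$s{\left(C,B \right)} = \frac{8 + C}{8 + B}$
$K{\left(u,V \right)} = \frac{4}{5} + u + \frac{V}{10}$ ($K{\left(u,V \right)} = u + \frac{8 + V}{8 + 2} = u + \frac{8 + V}{10} = u + \left(\frac{4}{5} + \frac{V}{10}\right) = \frac{4}{5} + u + \frac{V}{10}$)
$W = \frac{53398}{85} \approx 628.21$
$\frac{K{\left(-94 + 154,d{\left(10,16 \right)} \right)}}{W} = \frac{\frac{4}{5} + \left(-94 + 154\right) + \frac{1}{10} \cdot 16}{\frac{53398}{85}} = \left(\frac{4}{5} + 60 + \frac{8}{5}\right) \frac{85}{53398} = \frac{312}{5} \cdot \frac{85}{53398} = \frac{2652}{26699}$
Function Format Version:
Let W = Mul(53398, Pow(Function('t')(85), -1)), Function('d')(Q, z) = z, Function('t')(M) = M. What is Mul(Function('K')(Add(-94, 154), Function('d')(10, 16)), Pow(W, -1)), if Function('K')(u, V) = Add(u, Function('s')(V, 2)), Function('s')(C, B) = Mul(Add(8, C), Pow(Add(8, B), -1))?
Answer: Rational(2652, 26699) ≈ 0.099330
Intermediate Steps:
Function('s')(C, B) = Mul(Pow(Add(8, B), -1), Add(8, C))
Function('K')(u, V) = Add(Rational(4, 5), u, Mul(Rational(1, 10), V)) (Function('K')(u, V) = Add(u, Mul(Pow(Add(8, 2), -1), Add(8, V))) = Add(u, Mul(Pow(10, -1), Add(8, V))) = Add(u, Mul(Rational(1, 10), Add(8, V))) = Add(u, Add(Rational(4, 5), Mul(Rational(1, 10), V))) = Add(Rational(4, 5), u, Mul(Rational(1, 10), V)))
W = Rational(53398, 85) (W = Mul(53398, Pow(85, -1)) = Mul(53398, Rational(1, 85)) = Rational(53398, 85) ≈ 628.21)
Mul(Function('K')(Add(-94, 154), Function('d')(10, 16)), Pow(W, -1)) = Mul(Add(Rational(4, 5), Add(-94, 154), Mul(Rational(1, 10), 16)), Pow(Rational(53398, 85), -1)) = Mul(Add(Rational(4, 5), 60, Rational(8, 5)), Rational(85, 53398)) = Mul(Rational(312, 5), Rational(85, 53398)) = Rational(2652, 26699)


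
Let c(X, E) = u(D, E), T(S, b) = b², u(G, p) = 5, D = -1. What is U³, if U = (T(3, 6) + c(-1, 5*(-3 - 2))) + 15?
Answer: 175616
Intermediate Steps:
c(X, E) = 5
U = 56 (U = (6² + 5) + 15 = (36 + 5) + 15 = 41 + 15 = 56)
U³ = 56³ = 175616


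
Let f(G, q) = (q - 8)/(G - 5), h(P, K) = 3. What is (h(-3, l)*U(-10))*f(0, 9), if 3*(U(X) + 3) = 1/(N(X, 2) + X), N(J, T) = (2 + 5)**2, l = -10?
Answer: 70/39 ≈ 1.7949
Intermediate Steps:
N(J, T) = 49 (N(J, T) = 7**2 = 49)
f(G, q) = (-8 + q)/(-5 + G)
U(X) = -3 + 1/(3*(49 + X))
(h(-3, l)*U(-10))*f(0, 9) = (3*((-440 - 9*(-10))/(3*(49 - 10))))*((-8 + 9)/(-5 + 0)) = (3*((1/3)*(-440 + 90)/39))*(1/(-5)) = (3*((1/3)*(1/39)*(-350)))*(-1/5*1) = (3*(-350/117))*(-1/5) = -350/39*(-1/5) = 70/39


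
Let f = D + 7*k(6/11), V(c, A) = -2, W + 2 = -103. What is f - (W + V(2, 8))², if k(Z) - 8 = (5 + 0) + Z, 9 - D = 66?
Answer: -125523/11 ≈ -11411.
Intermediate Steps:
W = -105 (W = -2 - 103 = -105)
D = -57 (D = 9 - 1*66 = 9 - 66 = -57)
k(Z) = 13 + Z (k(Z) = 8 + ((5 + 0) + Z) = 8 + (5 + Z) = 13 + Z)
f = 416/11 (f = -57 + 7*(13 + 6/11) = -57 + 7*(149/11) = -57 + 1043/11 = 416/11 ≈ 37.818)
f - (W + V(2, 8))² = 416/11 - (-105 - 2)² = 416/11 - 1*(-107)² = 416/11 - 1*11449 = 416/11 - 11449 = -125523/11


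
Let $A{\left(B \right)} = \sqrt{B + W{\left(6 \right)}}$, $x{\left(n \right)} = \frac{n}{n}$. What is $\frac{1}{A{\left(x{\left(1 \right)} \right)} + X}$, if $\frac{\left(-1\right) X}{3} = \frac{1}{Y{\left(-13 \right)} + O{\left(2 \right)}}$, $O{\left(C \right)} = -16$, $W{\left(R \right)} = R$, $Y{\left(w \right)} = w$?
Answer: $- \frac{87}{5878} + \frac{841 \sqrt{7}}{5878} \approx 0.36374$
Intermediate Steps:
$x{\left(n \right)} = 1$
$X = \frac{3}{29}$ ($X = - \frac{3}{-13 - 16} = - \frac{3}{-29} = \left(-3\right) \left(- \frac{1}{29}\right) = \frac{3}{29} \approx 0.10345$)
$A{\left(B \right)} = \sqrt{6 + B}$ ($A{\left(B \right)} = \sqrt{B + 6} = \sqrt{6 + B}$)
$\frac{1}{A{\left(x{\left(1 \right)} \right)} + X} = \frac{1}{\sqrt{6 + 1} + \frac{3}{29}} = \frac{1}{\sqrt{7} + \frac{3}{29}} = \frac{1}{\frac{3}{29} + \sqrt{7}}$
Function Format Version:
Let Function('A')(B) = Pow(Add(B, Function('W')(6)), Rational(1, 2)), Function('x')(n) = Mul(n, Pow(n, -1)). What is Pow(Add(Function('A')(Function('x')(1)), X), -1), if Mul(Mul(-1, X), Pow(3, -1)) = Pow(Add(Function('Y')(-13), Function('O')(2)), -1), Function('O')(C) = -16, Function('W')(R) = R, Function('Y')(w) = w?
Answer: Add(Rational(-87, 5878), Mul(Rational(841, 5878), Pow(7, Rational(1, 2)))) ≈ 0.36374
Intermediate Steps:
Function('x')(n) = 1
X = Rational(3, 29) (X = Mul(-3, Pow(Add(-13, -16), -1)) = Mul(-3, Pow(-29, -1)) = Mul(-3, Rational(-1, 29)) = Rational(3, 29) ≈ 0.10345)
Function('A')(B) = Pow(Add(6, B), Rational(1, 2)) (Function('A')(B) = Pow(Add(B, 6), Rational(1, 2)) = Pow(Add(6, B), Rational(1, 2)))
Pow(Add(Function('A')(Function('x')(1)), X), -1) = Pow(Add(Pow(Add(6, 1), Rational(1, 2)), Rational(3, 29)), -1) = Pow(Add(Pow(7, Rational(1, 2)), Rational(3, 29)), -1) = Pow(Add(Rational(3, 29), Pow(7, Rational(1, 2))), -1)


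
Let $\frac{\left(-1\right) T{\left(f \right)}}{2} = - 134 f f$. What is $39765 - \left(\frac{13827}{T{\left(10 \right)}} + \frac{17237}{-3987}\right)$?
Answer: $\frac{4249360697351}{106851600} \approx 39769.0$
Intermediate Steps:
$T{\left(f \right)} = 268 f^{2}$ ($T{\left(f \right)} = - 2 - 134 f f = - 2 \left(- 134 f^{2}\right) = 268 f^{2}$)
$39765 - \left(\frac{13827}{T{\left(10 \right)}} + \frac{17237}{-3987}\right) = 39765 - \left(\frac{13827}{268 \cdot 10^{2}} + \frac{17237}{-3987}\right) = 39765 - \left(\frac{13827}{268 \cdot 100} + 17237 \left(- \frac{1}{3987}\right)\right) = 39765 - \left(\frac{13827}{26800} - \frac{17237}{3987}\right) = 39765 - - \frac{406823351}{106851600} = 39765 + \frac{406823351}{106851600} = \frac{4249360697351}{106851600}$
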